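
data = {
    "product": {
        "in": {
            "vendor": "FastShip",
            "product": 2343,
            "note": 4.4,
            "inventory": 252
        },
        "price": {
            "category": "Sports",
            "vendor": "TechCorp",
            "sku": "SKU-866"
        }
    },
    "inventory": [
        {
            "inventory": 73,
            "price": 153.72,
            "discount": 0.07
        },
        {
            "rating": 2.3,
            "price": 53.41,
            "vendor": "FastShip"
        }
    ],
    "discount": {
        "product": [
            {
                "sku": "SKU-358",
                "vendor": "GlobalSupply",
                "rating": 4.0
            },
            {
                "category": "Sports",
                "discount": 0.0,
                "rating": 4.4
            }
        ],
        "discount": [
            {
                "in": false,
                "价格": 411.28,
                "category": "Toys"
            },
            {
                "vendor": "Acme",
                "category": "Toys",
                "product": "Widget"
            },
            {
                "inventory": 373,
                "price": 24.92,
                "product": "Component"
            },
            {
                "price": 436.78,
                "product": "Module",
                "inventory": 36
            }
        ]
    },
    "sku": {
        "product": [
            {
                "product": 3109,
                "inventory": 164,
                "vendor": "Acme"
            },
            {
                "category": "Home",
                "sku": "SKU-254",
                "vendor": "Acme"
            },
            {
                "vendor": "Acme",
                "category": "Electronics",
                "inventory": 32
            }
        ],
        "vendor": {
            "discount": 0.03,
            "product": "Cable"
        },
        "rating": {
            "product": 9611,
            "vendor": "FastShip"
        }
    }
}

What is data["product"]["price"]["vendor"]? "TechCorp"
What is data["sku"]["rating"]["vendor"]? "FastShip"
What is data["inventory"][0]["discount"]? 0.07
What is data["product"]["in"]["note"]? 4.4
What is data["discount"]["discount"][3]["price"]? 436.78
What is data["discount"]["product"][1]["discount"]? 0.0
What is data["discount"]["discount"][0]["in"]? False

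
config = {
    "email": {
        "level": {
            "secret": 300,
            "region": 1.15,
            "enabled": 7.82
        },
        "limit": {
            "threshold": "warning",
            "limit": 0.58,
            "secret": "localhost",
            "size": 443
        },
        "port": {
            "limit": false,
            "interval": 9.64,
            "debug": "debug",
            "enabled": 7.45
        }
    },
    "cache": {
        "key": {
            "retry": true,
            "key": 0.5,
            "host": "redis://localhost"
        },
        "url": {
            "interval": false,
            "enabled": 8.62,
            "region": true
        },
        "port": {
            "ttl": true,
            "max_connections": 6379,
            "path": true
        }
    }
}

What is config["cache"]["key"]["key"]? 0.5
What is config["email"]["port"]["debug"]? "debug"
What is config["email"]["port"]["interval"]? 9.64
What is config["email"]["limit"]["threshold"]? "warning"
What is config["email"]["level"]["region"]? 1.15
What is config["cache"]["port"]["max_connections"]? 6379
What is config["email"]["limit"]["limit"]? 0.58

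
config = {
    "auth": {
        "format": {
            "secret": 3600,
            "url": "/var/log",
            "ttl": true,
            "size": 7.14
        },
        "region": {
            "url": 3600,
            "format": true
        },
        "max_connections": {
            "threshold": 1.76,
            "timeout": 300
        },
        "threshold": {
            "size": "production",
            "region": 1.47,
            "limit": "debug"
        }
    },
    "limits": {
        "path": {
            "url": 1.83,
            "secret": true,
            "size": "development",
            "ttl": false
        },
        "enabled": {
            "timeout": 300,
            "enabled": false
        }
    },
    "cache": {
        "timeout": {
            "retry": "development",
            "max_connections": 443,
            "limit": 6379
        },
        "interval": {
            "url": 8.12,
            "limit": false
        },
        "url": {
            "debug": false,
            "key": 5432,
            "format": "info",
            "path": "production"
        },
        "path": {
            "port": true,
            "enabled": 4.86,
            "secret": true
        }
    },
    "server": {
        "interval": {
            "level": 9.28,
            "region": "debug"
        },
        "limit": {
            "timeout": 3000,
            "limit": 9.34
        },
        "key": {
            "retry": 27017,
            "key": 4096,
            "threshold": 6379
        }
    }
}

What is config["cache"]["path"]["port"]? True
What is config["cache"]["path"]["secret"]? True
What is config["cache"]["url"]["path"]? "production"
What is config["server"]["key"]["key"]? 4096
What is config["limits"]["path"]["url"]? 1.83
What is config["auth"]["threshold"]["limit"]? "debug"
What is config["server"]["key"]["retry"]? 27017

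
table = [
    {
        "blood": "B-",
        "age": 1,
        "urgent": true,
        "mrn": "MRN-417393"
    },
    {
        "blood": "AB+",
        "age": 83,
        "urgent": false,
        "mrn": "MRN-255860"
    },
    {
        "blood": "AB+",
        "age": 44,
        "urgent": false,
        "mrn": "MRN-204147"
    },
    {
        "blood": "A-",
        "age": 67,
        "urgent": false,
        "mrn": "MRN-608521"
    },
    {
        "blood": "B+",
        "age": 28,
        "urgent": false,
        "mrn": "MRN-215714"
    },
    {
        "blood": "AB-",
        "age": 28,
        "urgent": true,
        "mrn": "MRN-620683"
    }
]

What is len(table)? 6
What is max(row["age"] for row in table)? 83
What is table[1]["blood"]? "AB+"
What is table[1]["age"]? 83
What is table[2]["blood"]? "AB+"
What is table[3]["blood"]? "A-"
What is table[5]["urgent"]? True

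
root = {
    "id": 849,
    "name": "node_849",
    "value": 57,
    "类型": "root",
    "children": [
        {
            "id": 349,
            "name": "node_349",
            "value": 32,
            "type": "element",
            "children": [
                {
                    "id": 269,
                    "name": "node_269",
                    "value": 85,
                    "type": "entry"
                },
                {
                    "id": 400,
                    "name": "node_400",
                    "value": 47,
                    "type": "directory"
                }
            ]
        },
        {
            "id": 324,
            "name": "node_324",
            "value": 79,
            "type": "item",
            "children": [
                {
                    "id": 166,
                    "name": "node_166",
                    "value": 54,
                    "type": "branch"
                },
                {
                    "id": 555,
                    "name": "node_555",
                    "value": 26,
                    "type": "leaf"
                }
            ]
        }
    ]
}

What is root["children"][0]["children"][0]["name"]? "node_269"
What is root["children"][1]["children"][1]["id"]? 555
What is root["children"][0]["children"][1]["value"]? 47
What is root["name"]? "node_849"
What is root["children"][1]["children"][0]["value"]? 54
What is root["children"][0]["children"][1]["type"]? "directory"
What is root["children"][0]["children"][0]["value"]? 85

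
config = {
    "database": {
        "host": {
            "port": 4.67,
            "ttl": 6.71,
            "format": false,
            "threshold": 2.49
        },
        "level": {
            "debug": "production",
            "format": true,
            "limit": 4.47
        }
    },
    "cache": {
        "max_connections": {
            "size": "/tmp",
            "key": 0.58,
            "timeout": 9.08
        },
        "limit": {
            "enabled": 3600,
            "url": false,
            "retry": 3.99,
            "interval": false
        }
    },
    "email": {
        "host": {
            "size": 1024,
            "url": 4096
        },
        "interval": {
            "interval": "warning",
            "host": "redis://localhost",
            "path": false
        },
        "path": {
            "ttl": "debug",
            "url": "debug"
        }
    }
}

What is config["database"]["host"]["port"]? 4.67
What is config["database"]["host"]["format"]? False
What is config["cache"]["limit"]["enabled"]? 3600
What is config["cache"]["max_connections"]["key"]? 0.58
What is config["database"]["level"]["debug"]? "production"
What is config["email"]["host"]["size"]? 1024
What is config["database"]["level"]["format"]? True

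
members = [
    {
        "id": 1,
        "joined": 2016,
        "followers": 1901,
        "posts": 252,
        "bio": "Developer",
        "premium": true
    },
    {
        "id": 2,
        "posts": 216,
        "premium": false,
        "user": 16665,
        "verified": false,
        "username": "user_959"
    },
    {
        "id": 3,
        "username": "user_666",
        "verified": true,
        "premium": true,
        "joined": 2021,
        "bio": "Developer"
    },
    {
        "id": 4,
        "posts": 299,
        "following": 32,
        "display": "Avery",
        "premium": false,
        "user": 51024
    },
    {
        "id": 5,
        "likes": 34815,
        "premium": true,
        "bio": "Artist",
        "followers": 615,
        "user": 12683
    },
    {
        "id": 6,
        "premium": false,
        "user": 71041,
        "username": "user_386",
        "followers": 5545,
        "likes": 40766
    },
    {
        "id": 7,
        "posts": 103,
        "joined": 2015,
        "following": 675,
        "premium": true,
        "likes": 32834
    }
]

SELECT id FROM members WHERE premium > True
[]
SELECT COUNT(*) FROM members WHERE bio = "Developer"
2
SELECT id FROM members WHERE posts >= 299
[4]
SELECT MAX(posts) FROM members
299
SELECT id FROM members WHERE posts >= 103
[1, 2, 4, 7]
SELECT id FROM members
[1, 2, 3, 4, 5, 6, 7]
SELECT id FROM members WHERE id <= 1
[1]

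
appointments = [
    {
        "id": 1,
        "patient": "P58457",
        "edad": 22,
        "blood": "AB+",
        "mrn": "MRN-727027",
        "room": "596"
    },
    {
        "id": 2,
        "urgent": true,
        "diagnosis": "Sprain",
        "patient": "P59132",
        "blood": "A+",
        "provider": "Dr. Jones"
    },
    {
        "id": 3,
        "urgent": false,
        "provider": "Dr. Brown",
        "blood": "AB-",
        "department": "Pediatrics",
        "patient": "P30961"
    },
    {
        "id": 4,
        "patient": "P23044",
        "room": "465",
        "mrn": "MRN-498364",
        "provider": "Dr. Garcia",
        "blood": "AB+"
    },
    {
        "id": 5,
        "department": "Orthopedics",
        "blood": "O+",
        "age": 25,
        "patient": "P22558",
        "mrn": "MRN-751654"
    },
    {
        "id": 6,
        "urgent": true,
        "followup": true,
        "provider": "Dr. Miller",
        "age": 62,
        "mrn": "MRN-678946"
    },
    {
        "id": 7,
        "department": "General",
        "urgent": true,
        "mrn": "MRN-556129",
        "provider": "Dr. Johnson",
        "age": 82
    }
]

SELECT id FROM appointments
[1, 2, 3, 4, 5, 6, 7]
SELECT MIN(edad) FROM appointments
22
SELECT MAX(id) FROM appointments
7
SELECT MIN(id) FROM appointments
1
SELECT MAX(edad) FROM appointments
22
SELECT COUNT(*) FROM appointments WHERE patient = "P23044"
1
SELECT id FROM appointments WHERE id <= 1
[1]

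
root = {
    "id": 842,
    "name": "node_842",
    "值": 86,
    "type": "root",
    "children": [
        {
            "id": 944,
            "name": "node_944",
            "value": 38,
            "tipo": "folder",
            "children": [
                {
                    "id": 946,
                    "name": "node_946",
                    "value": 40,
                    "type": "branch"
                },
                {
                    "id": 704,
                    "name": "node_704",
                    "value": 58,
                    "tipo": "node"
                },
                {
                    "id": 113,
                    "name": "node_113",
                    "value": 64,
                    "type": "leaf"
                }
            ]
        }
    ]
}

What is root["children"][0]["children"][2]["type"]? "leaf"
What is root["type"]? "root"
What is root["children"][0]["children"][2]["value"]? 64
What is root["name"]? "node_842"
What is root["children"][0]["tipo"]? "folder"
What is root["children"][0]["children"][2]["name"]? "node_113"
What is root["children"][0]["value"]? 38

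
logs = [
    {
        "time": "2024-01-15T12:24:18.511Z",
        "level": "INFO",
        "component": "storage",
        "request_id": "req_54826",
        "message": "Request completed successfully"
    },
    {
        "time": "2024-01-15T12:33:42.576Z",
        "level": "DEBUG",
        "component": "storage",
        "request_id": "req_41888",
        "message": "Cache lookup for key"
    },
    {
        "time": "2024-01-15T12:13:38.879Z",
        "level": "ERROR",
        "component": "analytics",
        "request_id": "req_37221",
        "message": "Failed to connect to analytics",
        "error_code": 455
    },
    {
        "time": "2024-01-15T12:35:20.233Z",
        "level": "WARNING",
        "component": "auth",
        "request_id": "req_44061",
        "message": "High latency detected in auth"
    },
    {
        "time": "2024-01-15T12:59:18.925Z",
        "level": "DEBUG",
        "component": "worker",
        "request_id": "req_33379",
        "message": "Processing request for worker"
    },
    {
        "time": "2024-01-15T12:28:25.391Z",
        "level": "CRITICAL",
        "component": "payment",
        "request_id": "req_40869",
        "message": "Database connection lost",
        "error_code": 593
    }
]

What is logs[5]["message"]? "Database connection lost"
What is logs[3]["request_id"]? "req_44061"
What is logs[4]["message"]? "Processing request for worker"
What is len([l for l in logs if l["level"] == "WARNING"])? 1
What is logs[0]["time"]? "2024-01-15T12:24:18.511Z"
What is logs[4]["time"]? "2024-01-15T12:59:18.925Z"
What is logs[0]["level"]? "INFO"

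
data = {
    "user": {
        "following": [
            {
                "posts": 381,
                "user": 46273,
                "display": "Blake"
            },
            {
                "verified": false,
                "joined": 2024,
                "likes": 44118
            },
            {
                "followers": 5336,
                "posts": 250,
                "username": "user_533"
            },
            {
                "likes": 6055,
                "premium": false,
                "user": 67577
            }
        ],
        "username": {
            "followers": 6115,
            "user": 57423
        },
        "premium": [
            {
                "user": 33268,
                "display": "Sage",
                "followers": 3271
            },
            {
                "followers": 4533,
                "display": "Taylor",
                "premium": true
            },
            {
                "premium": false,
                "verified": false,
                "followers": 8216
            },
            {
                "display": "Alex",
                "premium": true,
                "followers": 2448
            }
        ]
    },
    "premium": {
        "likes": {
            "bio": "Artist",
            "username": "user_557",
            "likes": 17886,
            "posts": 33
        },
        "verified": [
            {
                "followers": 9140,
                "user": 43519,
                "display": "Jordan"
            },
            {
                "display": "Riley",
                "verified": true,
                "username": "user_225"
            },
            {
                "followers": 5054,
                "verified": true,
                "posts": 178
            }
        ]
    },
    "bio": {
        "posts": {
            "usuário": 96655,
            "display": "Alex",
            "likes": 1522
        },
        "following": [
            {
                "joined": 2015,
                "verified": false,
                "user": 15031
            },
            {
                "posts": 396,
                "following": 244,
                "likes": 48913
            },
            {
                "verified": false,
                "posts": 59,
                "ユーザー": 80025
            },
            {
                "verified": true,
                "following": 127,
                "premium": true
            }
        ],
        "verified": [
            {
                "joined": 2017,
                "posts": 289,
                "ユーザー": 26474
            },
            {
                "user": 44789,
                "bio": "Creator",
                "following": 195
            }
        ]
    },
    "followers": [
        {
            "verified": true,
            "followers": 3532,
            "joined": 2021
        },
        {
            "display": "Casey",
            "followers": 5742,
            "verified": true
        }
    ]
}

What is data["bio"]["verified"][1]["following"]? 195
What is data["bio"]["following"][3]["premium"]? True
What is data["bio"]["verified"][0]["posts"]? 289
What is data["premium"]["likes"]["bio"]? "Artist"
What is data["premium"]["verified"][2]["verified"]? True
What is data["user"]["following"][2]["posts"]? 250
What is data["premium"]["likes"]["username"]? "user_557"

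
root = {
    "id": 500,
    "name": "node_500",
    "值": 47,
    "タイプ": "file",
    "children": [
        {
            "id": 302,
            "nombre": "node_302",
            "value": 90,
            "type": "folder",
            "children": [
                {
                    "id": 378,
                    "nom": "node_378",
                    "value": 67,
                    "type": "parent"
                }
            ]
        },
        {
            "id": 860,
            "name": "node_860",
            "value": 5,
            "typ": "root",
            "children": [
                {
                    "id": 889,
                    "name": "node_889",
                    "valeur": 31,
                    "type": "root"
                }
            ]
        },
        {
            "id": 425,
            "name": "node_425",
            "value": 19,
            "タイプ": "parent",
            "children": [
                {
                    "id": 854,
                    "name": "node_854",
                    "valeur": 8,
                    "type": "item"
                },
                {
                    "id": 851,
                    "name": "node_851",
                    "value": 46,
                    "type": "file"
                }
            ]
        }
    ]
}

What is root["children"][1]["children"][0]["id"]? 889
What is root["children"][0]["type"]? "folder"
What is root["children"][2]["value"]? 19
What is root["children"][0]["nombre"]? "node_302"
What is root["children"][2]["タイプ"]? "parent"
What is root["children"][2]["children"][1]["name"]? "node_851"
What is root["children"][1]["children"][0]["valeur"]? 31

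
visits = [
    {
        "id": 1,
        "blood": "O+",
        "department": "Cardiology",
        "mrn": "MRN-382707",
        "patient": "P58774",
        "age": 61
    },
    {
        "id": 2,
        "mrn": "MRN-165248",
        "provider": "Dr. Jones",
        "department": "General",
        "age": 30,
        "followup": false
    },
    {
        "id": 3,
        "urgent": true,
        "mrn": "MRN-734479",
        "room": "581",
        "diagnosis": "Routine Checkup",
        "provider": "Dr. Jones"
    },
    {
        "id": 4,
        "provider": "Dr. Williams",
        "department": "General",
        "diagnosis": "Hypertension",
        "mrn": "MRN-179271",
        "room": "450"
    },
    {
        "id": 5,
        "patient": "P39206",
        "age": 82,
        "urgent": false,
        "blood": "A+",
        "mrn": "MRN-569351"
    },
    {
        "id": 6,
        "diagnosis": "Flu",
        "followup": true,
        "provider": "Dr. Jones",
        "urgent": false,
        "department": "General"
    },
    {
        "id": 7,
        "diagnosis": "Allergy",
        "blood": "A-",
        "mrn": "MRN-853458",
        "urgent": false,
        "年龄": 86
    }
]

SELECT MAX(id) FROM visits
7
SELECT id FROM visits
[1, 2, 3, 4, 5, 6, 7]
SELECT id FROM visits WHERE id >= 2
[2, 3, 4, 5, 6, 7]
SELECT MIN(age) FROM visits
30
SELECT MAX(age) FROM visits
82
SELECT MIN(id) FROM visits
1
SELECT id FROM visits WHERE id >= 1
[1, 2, 3, 4, 5, 6, 7]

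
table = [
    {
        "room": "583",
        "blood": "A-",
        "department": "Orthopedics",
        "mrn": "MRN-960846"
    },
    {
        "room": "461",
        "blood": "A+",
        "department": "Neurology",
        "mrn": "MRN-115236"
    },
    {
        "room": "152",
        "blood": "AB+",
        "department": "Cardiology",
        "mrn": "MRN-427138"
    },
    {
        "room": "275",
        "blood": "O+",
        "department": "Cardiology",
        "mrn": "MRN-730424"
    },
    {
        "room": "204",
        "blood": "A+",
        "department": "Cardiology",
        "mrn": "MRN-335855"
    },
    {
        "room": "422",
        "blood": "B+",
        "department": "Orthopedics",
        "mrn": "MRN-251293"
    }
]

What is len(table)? 6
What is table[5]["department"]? "Orthopedics"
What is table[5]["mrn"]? "MRN-251293"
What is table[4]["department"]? "Cardiology"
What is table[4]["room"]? "204"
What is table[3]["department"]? "Cardiology"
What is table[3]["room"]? "275"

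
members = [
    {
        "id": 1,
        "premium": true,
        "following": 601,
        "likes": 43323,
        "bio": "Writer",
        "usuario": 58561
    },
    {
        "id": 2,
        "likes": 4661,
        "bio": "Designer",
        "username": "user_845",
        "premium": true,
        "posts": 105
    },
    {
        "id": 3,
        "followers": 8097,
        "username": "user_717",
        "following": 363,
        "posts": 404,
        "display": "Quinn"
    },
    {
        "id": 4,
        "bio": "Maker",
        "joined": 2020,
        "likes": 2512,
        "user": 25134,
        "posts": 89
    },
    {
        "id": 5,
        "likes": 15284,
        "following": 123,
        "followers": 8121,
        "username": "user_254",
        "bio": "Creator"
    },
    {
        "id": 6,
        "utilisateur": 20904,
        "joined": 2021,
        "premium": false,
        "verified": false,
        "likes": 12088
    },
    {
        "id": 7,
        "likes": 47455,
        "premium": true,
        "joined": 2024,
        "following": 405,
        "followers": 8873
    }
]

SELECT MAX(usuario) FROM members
58561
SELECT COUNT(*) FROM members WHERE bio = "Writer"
1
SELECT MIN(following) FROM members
123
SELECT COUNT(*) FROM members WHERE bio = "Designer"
1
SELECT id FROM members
[1, 2, 3, 4, 5, 6, 7]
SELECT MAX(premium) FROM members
True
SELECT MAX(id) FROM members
7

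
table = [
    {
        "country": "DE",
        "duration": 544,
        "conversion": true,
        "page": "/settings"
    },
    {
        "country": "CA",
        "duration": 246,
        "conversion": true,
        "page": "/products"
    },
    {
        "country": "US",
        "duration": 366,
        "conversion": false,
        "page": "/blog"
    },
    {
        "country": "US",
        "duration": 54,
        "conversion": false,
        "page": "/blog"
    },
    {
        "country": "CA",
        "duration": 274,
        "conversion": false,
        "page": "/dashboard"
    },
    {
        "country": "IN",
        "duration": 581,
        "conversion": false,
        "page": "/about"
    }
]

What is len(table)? 6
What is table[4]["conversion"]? False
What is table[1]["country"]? "CA"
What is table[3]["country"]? "US"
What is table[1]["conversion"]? True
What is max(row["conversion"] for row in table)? True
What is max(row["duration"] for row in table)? 581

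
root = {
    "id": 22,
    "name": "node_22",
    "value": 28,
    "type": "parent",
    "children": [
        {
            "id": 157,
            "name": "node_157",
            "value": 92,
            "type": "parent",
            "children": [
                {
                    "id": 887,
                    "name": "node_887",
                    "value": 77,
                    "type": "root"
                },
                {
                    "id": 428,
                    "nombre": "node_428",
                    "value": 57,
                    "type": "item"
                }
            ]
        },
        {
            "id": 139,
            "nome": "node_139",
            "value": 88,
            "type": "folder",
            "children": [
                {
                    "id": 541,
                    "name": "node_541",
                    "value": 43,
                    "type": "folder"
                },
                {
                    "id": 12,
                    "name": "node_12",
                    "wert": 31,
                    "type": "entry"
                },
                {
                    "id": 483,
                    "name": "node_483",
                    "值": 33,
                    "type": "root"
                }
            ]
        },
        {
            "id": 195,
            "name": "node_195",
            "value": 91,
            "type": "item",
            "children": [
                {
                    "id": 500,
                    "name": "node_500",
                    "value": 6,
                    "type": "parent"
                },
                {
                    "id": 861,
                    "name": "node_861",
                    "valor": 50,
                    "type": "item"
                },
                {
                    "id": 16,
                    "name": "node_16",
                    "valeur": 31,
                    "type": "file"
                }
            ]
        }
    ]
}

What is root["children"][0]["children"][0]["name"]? "node_887"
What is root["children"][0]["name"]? "node_157"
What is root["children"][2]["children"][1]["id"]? 861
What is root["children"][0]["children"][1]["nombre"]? "node_428"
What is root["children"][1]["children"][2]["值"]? 33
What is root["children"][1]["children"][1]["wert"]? 31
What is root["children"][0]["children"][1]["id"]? 428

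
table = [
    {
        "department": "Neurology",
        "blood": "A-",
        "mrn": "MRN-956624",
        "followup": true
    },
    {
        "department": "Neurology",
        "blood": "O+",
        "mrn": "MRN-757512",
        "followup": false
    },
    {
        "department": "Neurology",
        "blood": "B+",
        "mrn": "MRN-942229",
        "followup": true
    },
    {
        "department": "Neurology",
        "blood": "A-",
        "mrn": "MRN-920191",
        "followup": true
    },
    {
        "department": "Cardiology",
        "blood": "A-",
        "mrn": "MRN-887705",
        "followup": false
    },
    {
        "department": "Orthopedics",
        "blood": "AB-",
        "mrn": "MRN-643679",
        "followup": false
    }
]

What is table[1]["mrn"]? "MRN-757512"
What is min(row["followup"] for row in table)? False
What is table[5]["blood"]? "AB-"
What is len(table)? 6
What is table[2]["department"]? "Neurology"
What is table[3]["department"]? "Neurology"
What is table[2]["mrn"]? "MRN-942229"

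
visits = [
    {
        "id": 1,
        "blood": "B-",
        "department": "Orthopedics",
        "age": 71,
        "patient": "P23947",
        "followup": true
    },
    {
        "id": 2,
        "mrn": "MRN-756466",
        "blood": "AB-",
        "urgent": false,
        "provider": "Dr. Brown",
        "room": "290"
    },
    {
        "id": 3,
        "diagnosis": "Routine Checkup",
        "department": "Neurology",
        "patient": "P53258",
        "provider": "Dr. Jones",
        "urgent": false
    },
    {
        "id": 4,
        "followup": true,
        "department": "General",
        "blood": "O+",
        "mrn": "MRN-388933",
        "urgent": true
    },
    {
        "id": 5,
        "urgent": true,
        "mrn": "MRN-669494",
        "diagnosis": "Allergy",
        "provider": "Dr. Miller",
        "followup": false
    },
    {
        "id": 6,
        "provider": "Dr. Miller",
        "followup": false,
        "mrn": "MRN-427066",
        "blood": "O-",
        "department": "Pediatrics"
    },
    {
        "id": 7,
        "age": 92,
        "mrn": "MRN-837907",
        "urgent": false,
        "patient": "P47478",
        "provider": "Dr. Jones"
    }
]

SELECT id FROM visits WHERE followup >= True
[1, 4]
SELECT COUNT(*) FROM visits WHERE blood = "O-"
1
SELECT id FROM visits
[1, 2, 3, 4, 5, 6, 7]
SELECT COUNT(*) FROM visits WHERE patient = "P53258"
1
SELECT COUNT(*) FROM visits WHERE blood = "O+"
1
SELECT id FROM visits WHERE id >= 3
[3, 4, 5, 6, 7]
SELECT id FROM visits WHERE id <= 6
[1, 2, 3, 4, 5, 6]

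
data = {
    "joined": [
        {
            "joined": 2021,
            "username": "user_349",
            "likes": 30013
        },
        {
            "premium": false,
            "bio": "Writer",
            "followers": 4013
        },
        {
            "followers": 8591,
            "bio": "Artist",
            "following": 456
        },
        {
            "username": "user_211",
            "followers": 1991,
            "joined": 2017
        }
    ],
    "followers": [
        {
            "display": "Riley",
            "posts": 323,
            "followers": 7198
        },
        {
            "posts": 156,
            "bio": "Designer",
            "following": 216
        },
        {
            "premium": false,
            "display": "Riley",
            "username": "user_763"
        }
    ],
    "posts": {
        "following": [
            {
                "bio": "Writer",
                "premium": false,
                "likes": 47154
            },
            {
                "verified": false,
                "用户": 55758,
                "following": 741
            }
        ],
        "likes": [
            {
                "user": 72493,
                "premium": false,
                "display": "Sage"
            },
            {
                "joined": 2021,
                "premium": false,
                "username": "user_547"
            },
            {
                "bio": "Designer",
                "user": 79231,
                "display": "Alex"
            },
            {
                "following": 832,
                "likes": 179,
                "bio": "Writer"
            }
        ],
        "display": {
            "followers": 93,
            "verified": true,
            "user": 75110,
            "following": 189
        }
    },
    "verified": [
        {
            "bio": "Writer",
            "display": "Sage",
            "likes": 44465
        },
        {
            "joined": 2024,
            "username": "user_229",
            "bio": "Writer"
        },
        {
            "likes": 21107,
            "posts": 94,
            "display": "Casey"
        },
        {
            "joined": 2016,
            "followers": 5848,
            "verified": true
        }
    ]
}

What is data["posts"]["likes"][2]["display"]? "Alex"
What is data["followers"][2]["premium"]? False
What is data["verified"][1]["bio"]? "Writer"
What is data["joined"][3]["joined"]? 2017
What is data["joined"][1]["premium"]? False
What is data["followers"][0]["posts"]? 323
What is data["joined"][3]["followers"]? 1991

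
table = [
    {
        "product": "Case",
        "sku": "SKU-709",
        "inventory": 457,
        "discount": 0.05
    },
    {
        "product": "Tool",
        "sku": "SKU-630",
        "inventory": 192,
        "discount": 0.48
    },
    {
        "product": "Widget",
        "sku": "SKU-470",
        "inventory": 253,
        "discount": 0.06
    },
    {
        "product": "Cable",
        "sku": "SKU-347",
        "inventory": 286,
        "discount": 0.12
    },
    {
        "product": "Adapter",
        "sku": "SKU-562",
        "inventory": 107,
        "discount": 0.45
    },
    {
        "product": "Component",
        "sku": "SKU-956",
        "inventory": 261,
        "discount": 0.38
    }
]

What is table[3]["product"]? "Cable"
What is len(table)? 6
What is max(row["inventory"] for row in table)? 457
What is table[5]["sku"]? "SKU-956"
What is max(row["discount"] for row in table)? 0.48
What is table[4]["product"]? "Adapter"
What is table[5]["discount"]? 0.38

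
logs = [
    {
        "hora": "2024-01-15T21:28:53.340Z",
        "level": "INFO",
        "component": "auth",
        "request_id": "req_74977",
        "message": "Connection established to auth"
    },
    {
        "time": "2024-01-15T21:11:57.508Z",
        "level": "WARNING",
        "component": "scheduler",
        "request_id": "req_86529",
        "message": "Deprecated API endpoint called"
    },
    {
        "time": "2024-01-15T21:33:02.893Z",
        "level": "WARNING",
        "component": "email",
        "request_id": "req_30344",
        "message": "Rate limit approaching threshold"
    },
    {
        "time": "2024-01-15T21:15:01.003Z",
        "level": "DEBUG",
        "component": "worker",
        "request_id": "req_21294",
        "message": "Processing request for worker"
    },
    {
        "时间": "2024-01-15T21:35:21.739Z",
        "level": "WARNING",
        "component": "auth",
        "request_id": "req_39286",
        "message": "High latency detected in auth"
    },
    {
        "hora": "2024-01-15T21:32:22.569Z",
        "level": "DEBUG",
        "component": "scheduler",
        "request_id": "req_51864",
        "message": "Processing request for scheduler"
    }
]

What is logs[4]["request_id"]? "req_39286"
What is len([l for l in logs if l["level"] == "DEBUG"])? 2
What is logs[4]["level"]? "WARNING"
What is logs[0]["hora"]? "2024-01-15T21:28:53.340Z"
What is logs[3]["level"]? "DEBUG"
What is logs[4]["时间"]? "2024-01-15T21:35:21.739Z"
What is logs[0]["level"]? "INFO"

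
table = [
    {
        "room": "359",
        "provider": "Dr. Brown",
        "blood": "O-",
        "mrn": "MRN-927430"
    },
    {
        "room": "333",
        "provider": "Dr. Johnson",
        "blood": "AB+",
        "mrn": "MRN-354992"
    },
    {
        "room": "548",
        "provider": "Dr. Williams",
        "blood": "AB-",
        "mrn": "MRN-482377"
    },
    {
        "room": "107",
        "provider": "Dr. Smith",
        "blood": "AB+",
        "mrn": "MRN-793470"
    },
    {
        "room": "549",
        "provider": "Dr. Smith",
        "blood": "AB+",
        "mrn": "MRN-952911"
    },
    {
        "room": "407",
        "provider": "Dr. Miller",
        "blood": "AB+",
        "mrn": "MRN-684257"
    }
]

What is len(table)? 6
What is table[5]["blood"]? "AB+"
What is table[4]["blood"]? "AB+"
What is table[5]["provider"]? "Dr. Miller"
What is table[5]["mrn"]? "MRN-684257"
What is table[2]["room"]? "548"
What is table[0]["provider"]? "Dr. Brown"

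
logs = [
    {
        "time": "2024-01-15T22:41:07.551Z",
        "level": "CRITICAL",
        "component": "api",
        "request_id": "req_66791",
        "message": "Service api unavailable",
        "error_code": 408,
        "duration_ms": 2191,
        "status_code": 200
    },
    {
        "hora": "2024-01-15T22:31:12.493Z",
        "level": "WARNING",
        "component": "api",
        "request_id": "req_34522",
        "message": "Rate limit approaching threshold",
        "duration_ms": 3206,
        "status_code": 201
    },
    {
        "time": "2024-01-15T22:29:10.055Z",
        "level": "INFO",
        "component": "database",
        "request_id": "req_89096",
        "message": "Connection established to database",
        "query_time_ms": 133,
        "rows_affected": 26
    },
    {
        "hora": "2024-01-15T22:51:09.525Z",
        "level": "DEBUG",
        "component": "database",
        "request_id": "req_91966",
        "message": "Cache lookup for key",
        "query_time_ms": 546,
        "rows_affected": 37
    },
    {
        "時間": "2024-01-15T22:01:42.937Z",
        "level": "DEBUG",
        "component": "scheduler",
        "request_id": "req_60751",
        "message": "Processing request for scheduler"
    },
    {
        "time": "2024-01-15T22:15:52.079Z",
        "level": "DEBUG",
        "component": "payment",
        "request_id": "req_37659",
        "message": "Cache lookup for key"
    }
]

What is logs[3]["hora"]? "2024-01-15T22:51:09.525Z"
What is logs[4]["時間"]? "2024-01-15T22:01:42.937Z"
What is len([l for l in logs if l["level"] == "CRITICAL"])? 1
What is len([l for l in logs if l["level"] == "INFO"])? 1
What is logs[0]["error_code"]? 408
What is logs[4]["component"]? "scheduler"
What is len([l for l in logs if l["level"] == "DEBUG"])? 3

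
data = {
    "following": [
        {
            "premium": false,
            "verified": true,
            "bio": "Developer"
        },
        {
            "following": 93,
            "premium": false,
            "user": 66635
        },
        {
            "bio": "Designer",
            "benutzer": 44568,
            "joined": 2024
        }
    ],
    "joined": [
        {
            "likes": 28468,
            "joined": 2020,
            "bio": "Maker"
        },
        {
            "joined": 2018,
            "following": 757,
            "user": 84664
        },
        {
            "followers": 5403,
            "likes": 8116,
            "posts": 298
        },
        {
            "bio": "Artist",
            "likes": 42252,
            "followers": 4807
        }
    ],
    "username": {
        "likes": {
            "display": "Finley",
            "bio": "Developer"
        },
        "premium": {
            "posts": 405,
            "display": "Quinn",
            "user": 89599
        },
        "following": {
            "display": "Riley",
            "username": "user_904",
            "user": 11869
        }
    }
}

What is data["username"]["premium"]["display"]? "Quinn"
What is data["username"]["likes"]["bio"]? "Developer"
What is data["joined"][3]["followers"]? 4807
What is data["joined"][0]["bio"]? "Maker"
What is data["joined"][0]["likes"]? 28468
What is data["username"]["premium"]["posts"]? 405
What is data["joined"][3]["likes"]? 42252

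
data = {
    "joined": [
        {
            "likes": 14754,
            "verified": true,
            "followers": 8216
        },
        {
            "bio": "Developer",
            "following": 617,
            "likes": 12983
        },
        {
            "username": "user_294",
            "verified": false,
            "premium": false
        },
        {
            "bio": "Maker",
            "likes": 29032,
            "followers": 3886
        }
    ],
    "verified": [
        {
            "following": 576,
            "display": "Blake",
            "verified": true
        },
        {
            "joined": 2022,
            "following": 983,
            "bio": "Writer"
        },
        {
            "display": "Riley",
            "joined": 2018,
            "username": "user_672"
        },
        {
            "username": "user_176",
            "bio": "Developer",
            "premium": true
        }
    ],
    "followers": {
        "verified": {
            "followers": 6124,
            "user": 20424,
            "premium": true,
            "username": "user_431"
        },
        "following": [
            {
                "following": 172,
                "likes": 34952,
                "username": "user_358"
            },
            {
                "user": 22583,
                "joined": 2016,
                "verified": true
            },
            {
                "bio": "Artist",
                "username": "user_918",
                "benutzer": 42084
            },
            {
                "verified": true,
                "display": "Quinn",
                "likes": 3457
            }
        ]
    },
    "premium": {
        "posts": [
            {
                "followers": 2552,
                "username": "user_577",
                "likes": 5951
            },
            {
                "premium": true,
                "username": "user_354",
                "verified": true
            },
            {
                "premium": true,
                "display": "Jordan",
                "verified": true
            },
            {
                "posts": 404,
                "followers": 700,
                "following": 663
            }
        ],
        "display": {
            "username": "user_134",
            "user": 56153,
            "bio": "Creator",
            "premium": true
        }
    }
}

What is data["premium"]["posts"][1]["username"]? "user_354"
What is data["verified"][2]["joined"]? 2018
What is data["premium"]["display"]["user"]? 56153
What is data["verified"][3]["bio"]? "Developer"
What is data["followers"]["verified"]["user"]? 20424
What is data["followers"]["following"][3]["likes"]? 3457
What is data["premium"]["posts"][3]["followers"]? 700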